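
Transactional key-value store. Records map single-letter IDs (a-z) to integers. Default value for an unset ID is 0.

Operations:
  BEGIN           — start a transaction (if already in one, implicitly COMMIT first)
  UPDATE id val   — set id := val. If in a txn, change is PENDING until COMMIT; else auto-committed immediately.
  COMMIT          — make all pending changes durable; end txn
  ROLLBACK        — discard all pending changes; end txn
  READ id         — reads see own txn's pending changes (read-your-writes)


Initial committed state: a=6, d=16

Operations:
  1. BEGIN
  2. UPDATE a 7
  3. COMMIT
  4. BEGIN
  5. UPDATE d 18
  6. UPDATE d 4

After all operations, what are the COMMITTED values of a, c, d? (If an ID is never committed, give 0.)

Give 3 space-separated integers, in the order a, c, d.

Answer: 7 0 16

Derivation:
Initial committed: {a=6, d=16}
Op 1: BEGIN: in_txn=True, pending={}
Op 2: UPDATE a=7 (pending; pending now {a=7})
Op 3: COMMIT: merged ['a'] into committed; committed now {a=7, d=16}
Op 4: BEGIN: in_txn=True, pending={}
Op 5: UPDATE d=18 (pending; pending now {d=18})
Op 6: UPDATE d=4 (pending; pending now {d=4})
Final committed: {a=7, d=16}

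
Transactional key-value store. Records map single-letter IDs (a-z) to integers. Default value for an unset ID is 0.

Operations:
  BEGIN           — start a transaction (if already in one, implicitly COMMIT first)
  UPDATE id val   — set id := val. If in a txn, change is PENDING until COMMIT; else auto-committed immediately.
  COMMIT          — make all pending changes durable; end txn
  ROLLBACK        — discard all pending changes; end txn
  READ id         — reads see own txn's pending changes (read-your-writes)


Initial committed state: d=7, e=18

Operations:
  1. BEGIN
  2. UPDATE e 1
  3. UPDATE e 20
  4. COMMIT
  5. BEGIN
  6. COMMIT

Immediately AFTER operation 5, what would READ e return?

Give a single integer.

Answer: 20

Derivation:
Initial committed: {d=7, e=18}
Op 1: BEGIN: in_txn=True, pending={}
Op 2: UPDATE e=1 (pending; pending now {e=1})
Op 3: UPDATE e=20 (pending; pending now {e=20})
Op 4: COMMIT: merged ['e'] into committed; committed now {d=7, e=20}
Op 5: BEGIN: in_txn=True, pending={}
After op 5: visible(e) = 20 (pending={}, committed={d=7, e=20})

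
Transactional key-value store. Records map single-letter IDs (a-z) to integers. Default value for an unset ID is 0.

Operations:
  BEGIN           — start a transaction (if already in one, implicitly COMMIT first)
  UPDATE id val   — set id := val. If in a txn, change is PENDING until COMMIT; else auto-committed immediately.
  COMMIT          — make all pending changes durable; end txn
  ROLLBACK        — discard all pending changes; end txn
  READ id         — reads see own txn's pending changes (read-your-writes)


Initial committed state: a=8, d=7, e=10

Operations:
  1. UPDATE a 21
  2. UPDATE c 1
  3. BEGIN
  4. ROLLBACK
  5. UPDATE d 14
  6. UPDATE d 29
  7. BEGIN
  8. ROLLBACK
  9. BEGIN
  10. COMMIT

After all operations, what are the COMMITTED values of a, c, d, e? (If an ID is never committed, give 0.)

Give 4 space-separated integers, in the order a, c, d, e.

Initial committed: {a=8, d=7, e=10}
Op 1: UPDATE a=21 (auto-commit; committed a=21)
Op 2: UPDATE c=1 (auto-commit; committed c=1)
Op 3: BEGIN: in_txn=True, pending={}
Op 4: ROLLBACK: discarded pending []; in_txn=False
Op 5: UPDATE d=14 (auto-commit; committed d=14)
Op 6: UPDATE d=29 (auto-commit; committed d=29)
Op 7: BEGIN: in_txn=True, pending={}
Op 8: ROLLBACK: discarded pending []; in_txn=False
Op 9: BEGIN: in_txn=True, pending={}
Op 10: COMMIT: merged [] into committed; committed now {a=21, c=1, d=29, e=10}
Final committed: {a=21, c=1, d=29, e=10}

Answer: 21 1 29 10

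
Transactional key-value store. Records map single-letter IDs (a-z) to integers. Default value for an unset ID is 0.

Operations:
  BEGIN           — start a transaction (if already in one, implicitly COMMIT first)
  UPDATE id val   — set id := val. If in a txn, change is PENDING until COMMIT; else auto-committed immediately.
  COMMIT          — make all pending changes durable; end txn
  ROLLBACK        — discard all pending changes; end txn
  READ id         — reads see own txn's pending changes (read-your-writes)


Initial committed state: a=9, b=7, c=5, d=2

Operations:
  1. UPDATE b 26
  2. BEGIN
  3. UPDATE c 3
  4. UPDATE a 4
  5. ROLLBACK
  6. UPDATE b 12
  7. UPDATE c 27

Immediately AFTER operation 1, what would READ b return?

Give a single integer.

Answer: 26

Derivation:
Initial committed: {a=9, b=7, c=5, d=2}
Op 1: UPDATE b=26 (auto-commit; committed b=26)
After op 1: visible(b) = 26 (pending={}, committed={a=9, b=26, c=5, d=2})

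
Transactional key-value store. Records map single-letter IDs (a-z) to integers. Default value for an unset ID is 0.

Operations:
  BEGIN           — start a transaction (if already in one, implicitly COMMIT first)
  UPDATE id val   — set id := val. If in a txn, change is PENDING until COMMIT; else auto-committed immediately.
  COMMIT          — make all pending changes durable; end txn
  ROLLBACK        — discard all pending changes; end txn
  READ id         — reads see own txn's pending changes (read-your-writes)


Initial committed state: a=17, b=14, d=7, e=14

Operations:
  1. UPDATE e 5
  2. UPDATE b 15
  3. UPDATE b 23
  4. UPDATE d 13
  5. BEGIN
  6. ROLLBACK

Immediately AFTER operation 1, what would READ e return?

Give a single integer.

Answer: 5

Derivation:
Initial committed: {a=17, b=14, d=7, e=14}
Op 1: UPDATE e=5 (auto-commit; committed e=5)
After op 1: visible(e) = 5 (pending={}, committed={a=17, b=14, d=7, e=5})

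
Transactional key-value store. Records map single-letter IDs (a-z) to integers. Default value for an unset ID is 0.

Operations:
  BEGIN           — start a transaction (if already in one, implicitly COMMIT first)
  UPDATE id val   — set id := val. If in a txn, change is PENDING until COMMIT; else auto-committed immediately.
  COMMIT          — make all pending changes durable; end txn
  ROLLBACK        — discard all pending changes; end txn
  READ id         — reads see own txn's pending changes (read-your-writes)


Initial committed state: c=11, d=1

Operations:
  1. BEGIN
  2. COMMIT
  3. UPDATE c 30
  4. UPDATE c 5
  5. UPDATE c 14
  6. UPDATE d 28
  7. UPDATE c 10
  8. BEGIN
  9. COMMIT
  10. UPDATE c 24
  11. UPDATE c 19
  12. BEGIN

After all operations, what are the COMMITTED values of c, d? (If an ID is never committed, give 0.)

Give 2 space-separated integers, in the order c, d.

Initial committed: {c=11, d=1}
Op 1: BEGIN: in_txn=True, pending={}
Op 2: COMMIT: merged [] into committed; committed now {c=11, d=1}
Op 3: UPDATE c=30 (auto-commit; committed c=30)
Op 4: UPDATE c=5 (auto-commit; committed c=5)
Op 5: UPDATE c=14 (auto-commit; committed c=14)
Op 6: UPDATE d=28 (auto-commit; committed d=28)
Op 7: UPDATE c=10 (auto-commit; committed c=10)
Op 8: BEGIN: in_txn=True, pending={}
Op 9: COMMIT: merged [] into committed; committed now {c=10, d=28}
Op 10: UPDATE c=24 (auto-commit; committed c=24)
Op 11: UPDATE c=19 (auto-commit; committed c=19)
Op 12: BEGIN: in_txn=True, pending={}
Final committed: {c=19, d=28}

Answer: 19 28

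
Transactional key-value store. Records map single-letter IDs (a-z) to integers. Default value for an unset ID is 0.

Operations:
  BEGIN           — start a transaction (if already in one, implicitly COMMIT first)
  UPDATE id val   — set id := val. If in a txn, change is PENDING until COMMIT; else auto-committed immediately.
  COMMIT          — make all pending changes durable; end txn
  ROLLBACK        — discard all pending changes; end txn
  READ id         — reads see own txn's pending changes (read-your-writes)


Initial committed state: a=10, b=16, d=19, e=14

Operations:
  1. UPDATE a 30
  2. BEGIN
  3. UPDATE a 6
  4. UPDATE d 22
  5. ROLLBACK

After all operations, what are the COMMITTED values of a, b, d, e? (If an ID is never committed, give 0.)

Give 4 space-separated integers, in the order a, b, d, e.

Initial committed: {a=10, b=16, d=19, e=14}
Op 1: UPDATE a=30 (auto-commit; committed a=30)
Op 2: BEGIN: in_txn=True, pending={}
Op 3: UPDATE a=6 (pending; pending now {a=6})
Op 4: UPDATE d=22 (pending; pending now {a=6, d=22})
Op 5: ROLLBACK: discarded pending ['a', 'd']; in_txn=False
Final committed: {a=30, b=16, d=19, e=14}

Answer: 30 16 19 14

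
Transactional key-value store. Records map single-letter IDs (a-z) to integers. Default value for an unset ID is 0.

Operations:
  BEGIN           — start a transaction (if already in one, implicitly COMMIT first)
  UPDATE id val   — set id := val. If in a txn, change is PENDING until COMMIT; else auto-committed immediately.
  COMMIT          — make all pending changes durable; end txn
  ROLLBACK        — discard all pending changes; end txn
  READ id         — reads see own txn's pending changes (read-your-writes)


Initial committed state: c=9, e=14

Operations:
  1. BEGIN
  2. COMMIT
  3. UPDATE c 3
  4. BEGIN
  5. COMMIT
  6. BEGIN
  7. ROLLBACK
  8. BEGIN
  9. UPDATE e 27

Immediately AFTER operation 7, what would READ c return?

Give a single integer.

Answer: 3

Derivation:
Initial committed: {c=9, e=14}
Op 1: BEGIN: in_txn=True, pending={}
Op 2: COMMIT: merged [] into committed; committed now {c=9, e=14}
Op 3: UPDATE c=3 (auto-commit; committed c=3)
Op 4: BEGIN: in_txn=True, pending={}
Op 5: COMMIT: merged [] into committed; committed now {c=3, e=14}
Op 6: BEGIN: in_txn=True, pending={}
Op 7: ROLLBACK: discarded pending []; in_txn=False
After op 7: visible(c) = 3 (pending={}, committed={c=3, e=14})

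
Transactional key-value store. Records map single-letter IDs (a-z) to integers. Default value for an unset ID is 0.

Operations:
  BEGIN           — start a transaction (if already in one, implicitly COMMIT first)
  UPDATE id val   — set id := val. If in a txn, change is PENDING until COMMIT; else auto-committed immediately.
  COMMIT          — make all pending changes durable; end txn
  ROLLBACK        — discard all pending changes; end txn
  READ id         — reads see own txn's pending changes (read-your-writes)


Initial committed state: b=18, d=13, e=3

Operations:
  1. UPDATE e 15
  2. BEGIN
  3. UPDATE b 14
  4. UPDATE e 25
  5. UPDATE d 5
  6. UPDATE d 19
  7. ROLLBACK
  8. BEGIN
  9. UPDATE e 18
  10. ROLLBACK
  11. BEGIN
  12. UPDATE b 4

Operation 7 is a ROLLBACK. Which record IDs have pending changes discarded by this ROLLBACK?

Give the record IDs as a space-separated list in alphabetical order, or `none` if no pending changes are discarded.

Answer: b d e

Derivation:
Initial committed: {b=18, d=13, e=3}
Op 1: UPDATE e=15 (auto-commit; committed e=15)
Op 2: BEGIN: in_txn=True, pending={}
Op 3: UPDATE b=14 (pending; pending now {b=14})
Op 4: UPDATE e=25 (pending; pending now {b=14, e=25})
Op 5: UPDATE d=5 (pending; pending now {b=14, d=5, e=25})
Op 6: UPDATE d=19 (pending; pending now {b=14, d=19, e=25})
Op 7: ROLLBACK: discarded pending ['b', 'd', 'e']; in_txn=False
Op 8: BEGIN: in_txn=True, pending={}
Op 9: UPDATE e=18 (pending; pending now {e=18})
Op 10: ROLLBACK: discarded pending ['e']; in_txn=False
Op 11: BEGIN: in_txn=True, pending={}
Op 12: UPDATE b=4 (pending; pending now {b=4})
ROLLBACK at op 7 discards: ['b', 'd', 'e']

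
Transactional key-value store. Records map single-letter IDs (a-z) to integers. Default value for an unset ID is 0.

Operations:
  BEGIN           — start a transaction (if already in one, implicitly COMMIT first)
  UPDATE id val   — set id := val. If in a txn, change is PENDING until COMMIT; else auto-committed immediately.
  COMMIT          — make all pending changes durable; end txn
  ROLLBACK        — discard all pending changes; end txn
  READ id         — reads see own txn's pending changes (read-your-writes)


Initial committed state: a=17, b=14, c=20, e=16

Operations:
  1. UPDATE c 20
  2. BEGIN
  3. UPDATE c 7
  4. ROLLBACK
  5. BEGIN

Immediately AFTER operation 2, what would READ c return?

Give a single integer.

Initial committed: {a=17, b=14, c=20, e=16}
Op 1: UPDATE c=20 (auto-commit; committed c=20)
Op 2: BEGIN: in_txn=True, pending={}
After op 2: visible(c) = 20 (pending={}, committed={a=17, b=14, c=20, e=16})

Answer: 20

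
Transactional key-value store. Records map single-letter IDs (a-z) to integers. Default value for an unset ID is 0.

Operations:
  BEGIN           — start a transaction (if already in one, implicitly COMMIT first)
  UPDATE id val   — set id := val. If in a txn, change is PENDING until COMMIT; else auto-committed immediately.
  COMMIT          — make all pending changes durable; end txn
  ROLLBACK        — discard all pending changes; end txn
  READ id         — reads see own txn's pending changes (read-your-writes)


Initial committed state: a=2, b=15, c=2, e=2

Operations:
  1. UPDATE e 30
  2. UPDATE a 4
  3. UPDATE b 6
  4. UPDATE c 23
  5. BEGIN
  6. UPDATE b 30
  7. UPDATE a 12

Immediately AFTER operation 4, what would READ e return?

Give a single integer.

Answer: 30

Derivation:
Initial committed: {a=2, b=15, c=2, e=2}
Op 1: UPDATE e=30 (auto-commit; committed e=30)
Op 2: UPDATE a=4 (auto-commit; committed a=4)
Op 3: UPDATE b=6 (auto-commit; committed b=6)
Op 4: UPDATE c=23 (auto-commit; committed c=23)
After op 4: visible(e) = 30 (pending={}, committed={a=4, b=6, c=23, e=30})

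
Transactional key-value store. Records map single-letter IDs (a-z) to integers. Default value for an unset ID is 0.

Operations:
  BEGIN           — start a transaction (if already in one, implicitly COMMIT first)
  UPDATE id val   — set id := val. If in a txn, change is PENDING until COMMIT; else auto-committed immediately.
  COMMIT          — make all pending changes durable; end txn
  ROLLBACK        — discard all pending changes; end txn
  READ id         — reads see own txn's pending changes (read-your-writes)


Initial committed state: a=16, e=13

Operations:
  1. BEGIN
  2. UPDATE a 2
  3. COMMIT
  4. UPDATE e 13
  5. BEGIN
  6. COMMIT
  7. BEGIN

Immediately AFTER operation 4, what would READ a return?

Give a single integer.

Answer: 2

Derivation:
Initial committed: {a=16, e=13}
Op 1: BEGIN: in_txn=True, pending={}
Op 2: UPDATE a=2 (pending; pending now {a=2})
Op 3: COMMIT: merged ['a'] into committed; committed now {a=2, e=13}
Op 4: UPDATE e=13 (auto-commit; committed e=13)
After op 4: visible(a) = 2 (pending={}, committed={a=2, e=13})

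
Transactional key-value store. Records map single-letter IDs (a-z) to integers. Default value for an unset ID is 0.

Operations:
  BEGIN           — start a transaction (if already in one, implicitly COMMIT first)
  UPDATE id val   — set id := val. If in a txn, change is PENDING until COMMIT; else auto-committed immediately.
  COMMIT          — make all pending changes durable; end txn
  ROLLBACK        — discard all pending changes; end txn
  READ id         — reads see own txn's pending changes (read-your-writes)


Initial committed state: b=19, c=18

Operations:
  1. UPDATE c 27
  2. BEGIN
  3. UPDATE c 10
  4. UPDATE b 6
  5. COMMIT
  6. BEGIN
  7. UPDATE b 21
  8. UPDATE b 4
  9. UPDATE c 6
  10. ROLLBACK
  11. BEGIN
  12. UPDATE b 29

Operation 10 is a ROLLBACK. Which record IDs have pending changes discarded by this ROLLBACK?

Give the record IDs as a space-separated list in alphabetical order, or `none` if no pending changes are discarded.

Answer: b c

Derivation:
Initial committed: {b=19, c=18}
Op 1: UPDATE c=27 (auto-commit; committed c=27)
Op 2: BEGIN: in_txn=True, pending={}
Op 3: UPDATE c=10 (pending; pending now {c=10})
Op 4: UPDATE b=6 (pending; pending now {b=6, c=10})
Op 5: COMMIT: merged ['b', 'c'] into committed; committed now {b=6, c=10}
Op 6: BEGIN: in_txn=True, pending={}
Op 7: UPDATE b=21 (pending; pending now {b=21})
Op 8: UPDATE b=4 (pending; pending now {b=4})
Op 9: UPDATE c=6 (pending; pending now {b=4, c=6})
Op 10: ROLLBACK: discarded pending ['b', 'c']; in_txn=False
Op 11: BEGIN: in_txn=True, pending={}
Op 12: UPDATE b=29 (pending; pending now {b=29})
ROLLBACK at op 10 discards: ['b', 'c']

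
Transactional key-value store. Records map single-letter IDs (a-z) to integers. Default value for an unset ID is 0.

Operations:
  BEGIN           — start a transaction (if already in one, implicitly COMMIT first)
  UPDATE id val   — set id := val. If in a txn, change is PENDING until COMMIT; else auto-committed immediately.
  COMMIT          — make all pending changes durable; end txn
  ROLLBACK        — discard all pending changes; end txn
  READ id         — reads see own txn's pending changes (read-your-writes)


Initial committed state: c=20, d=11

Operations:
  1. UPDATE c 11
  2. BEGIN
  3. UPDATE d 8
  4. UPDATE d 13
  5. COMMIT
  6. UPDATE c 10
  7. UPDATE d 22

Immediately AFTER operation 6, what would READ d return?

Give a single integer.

Answer: 13

Derivation:
Initial committed: {c=20, d=11}
Op 1: UPDATE c=11 (auto-commit; committed c=11)
Op 2: BEGIN: in_txn=True, pending={}
Op 3: UPDATE d=8 (pending; pending now {d=8})
Op 4: UPDATE d=13 (pending; pending now {d=13})
Op 5: COMMIT: merged ['d'] into committed; committed now {c=11, d=13}
Op 6: UPDATE c=10 (auto-commit; committed c=10)
After op 6: visible(d) = 13 (pending={}, committed={c=10, d=13})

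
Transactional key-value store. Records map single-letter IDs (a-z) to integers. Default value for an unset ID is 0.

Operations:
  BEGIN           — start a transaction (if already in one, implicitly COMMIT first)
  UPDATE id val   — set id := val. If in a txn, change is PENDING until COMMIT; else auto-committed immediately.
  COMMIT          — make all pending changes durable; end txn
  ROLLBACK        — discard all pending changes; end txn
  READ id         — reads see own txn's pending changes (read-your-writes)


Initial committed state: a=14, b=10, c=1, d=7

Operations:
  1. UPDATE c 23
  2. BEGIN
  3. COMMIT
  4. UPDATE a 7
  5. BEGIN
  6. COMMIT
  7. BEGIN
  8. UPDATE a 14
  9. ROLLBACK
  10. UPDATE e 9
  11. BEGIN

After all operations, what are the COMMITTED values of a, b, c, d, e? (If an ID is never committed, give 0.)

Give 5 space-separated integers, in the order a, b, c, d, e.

Answer: 7 10 23 7 9

Derivation:
Initial committed: {a=14, b=10, c=1, d=7}
Op 1: UPDATE c=23 (auto-commit; committed c=23)
Op 2: BEGIN: in_txn=True, pending={}
Op 3: COMMIT: merged [] into committed; committed now {a=14, b=10, c=23, d=7}
Op 4: UPDATE a=7 (auto-commit; committed a=7)
Op 5: BEGIN: in_txn=True, pending={}
Op 6: COMMIT: merged [] into committed; committed now {a=7, b=10, c=23, d=7}
Op 7: BEGIN: in_txn=True, pending={}
Op 8: UPDATE a=14 (pending; pending now {a=14})
Op 9: ROLLBACK: discarded pending ['a']; in_txn=False
Op 10: UPDATE e=9 (auto-commit; committed e=9)
Op 11: BEGIN: in_txn=True, pending={}
Final committed: {a=7, b=10, c=23, d=7, e=9}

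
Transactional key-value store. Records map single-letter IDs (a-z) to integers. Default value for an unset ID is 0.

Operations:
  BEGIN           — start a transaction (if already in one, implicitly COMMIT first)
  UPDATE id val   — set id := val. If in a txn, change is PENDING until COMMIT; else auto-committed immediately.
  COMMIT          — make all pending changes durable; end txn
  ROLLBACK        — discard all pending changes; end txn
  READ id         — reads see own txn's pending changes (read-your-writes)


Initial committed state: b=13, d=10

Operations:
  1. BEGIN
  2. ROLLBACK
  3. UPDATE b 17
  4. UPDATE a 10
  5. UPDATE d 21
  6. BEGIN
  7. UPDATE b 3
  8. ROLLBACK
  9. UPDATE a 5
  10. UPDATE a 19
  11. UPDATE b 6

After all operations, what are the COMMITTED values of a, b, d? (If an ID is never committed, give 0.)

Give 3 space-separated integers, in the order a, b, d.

Initial committed: {b=13, d=10}
Op 1: BEGIN: in_txn=True, pending={}
Op 2: ROLLBACK: discarded pending []; in_txn=False
Op 3: UPDATE b=17 (auto-commit; committed b=17)
Op 4: UPDATE a=10 (auto-commit; committed a=10)
Op 5: UPDATE d=21 (auto-commit; committed d=21)
Op 6: BEGIN: in_txn=True, pending={}
Op 7: UPDATE b=3 (pending; pending now {b=3})
Op 8: ROLLBACK: discarded pending ['b']; in_txn=False
Op 9: UPDATE a=5 (auto-commit; committed a=5)
Op 10: UPDATE a=19 (auto-commit; committed a=19)
Op 11: UPDATE b=6 (auto-commit; committed b=6)
Final committed: {a=19, b=6, d=21}

Answer: 19 6 21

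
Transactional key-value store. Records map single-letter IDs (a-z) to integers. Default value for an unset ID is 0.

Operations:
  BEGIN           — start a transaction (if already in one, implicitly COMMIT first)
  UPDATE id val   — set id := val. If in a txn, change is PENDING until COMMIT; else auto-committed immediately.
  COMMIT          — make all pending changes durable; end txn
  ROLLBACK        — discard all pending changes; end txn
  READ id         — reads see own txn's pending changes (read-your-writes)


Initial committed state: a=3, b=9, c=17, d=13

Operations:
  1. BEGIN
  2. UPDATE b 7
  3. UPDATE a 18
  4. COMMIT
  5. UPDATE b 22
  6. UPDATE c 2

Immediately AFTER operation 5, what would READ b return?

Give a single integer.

Initial committed: {a=3, b=9, c=17, d=13}
Op 1: BEGIN: in_txn=True, pending={}
Op 2: UPDATE b=7 (pending; pending now {b=7})
Op 3: UPDATE a=18 (pending; pending now {a=18, b=7})
Op 4: COMMIT: merged ['a', 'b'] into committed; committed now {a=18, b=7, c=17, d=13}
Op 5: UPDATE b=22 (auto-commit; committed b=22)
After op 5: visible(b) = 22 (pending={}, committed={a=18, b=22, c=17, d=13})

Answer: 22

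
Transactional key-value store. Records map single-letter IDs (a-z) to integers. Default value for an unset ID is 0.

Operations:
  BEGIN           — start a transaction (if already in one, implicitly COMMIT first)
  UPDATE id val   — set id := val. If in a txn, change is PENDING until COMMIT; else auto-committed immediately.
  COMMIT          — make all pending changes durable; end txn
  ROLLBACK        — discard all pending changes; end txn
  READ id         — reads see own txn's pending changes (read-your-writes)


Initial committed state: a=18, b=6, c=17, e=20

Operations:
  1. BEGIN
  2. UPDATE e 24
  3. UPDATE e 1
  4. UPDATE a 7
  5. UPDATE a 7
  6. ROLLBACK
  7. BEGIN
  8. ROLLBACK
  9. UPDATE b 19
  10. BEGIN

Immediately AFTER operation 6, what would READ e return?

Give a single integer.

Answer: 20

Derivation:
Initial committed: {a=18, b=6, c=17, e=20}
Op 1: BEGIN: in_txn=True, pending={}
Op 2: UPDATE e=24 (pending; pending now {e=24})
Op 3: UPDATE e=1 (pending; pending now {e=1})
Op 4: UPDATE a=7 (pending; pending now {a=7, e=1})
Op 5: UPDATE a=7 (pending; pending now {a=7, e=1})
Op 6: ROLLBACK: discarded pending ['a', 'e']; in_txn=False
After op 6: visible(e) = 20 (pending={}, committed={a=18, b=6, c=17, e=20})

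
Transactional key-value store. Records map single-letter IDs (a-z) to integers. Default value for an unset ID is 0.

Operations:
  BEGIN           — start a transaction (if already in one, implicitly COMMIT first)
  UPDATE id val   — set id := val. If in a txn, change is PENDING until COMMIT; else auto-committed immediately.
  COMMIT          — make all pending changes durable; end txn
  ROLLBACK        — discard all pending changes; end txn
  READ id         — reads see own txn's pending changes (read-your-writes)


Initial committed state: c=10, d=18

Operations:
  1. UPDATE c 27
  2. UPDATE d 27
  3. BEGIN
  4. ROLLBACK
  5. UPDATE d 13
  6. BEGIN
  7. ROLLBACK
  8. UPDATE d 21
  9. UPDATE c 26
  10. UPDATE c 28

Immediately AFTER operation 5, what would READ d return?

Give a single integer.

Answer: 13

Derivation:
Initial committed: {c=10, d=18}
Op 1: UPDATE c=27 (auto-commit; committed c=27)
Op 2: UPDATE d=27 (auto-commit; committed d=27)
Op 3: BEGIN: in_txn=True, pending={}
Op 4: ROLLBACK: discarded pending []; in_txn=False
Op 5: UPDATE d=13 (auto-commit; committed d=13)
After op 5: visible(d) = 13 (pending={}, committed={c=27, d=13})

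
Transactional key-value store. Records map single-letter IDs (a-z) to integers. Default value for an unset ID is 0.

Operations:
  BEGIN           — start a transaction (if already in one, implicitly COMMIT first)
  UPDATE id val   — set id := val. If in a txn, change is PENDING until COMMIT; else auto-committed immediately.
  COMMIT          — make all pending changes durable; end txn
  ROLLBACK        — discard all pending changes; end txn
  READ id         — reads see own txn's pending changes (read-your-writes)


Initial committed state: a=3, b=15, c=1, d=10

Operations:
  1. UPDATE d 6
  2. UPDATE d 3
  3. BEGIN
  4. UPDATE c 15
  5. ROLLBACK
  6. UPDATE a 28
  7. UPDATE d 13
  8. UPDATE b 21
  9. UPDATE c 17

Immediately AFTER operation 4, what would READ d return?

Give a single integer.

Answer: 3

Derivation:
Initial committed: {a=3, b=15, c=1, d=10}
Op 1: UPDATE d=6 (auto-commit; committed d=6)
Op 2: UPDATE d=3 (auto-commit; committed d=3)
Op 3: BEGIN: in_txn=True, pending={}
Op 4: UPDATE c=15 (pending; pending now {c=15})
After op 4: visible(d) = 3 (pending={c=15}, committed={a=3, b=15, c=1, d=3})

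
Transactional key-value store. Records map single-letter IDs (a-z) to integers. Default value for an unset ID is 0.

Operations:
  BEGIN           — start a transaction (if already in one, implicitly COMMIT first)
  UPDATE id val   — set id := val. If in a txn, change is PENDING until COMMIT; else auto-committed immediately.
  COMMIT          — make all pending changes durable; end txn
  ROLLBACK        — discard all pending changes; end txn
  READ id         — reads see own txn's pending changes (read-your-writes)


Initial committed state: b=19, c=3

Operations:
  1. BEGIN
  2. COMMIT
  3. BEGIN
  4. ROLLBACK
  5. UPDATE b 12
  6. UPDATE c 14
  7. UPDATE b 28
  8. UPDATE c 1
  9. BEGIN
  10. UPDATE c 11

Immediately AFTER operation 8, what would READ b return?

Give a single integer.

Answer: 28

Derivation:
Initial committed: {b=19, c=3}
Op 1: BEGIN: in_txn=True, pending={}
Op 2: COMMIT: merged [] into committed; committed now {b=19, c=3}
Op 3: BEGIN: in_txn=True, pending={}
Op 4: ROLLBACK: discarded pending []; in_txn=False
Op 5: UPDATE b=12 (auto-commit; committed b=12)
Op 6: UPDATE c=14 (auto-commit; committed c=14)
Op 7: UPDATE b=28 (auto-commit; committed b=28)
Op 8: UPDATE c=1 (auto-commit; committed c=1)
After op 8: visible(b) = 28 (pending={}, committed={b=28, c=1})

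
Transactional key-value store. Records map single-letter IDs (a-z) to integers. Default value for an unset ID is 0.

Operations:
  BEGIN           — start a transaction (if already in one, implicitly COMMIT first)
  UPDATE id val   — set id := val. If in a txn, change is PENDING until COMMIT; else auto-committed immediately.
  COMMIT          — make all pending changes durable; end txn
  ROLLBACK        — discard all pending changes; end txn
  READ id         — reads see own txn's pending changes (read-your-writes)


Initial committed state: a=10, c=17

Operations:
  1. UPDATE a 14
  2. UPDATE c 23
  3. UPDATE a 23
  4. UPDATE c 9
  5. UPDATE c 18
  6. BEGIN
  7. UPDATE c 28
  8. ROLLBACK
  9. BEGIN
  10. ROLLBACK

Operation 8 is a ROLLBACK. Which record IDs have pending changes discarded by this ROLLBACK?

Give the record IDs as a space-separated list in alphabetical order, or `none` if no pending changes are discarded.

Answer: c

Derivation:
Initial committed: {a=10, c=17}
Op 1: UPDATE a=14 (auto-commit; committed a=14)
Op 2: UPDATE c=23 (auto-commit; committed c=23)
Op 3: UPDATE a=23 (auto-commit; committed a=23)
Op 4: UPDATE c=9 (auto-commit; committed c=9)
Op 5: UPDATE c=18 (auto-commit; committed c=18)
Op 6: BEGIN: in_txn=True, pending={}
Op 7: UPDATE c=28 (pending; pending now {c=28})
Op 8: ROLLBACK: discarded pending ['c']; in_txn=False
Op 9: BEGIN: in_txn=True, pending={}
Op 10: ROLLBACK: discarded pending []; in_txn=False
ROLLBACK at op 8 discards: ['c']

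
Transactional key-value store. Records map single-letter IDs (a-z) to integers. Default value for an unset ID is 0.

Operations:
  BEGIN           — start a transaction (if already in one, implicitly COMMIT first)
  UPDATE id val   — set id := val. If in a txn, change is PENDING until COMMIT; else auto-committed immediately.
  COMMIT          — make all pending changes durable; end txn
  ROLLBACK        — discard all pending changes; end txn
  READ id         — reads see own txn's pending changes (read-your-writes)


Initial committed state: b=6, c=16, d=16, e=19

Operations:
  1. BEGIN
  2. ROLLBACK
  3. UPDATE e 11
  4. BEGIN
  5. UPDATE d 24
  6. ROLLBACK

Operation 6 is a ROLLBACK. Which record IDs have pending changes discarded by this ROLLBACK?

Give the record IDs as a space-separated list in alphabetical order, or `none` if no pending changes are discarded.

Answer: d

Derivation:
Initial committed: {b=6, c=16, d=16, e=19}
Op 1: BEGIN: in_txn=True, pending={}
Op 2: ROLLBACK: discarded pending []; in_txn=False
Op 3: UPDATE e=11 (auto-commit; committed e=11)
Op 4: BEGIN: in_txn=True, pending={}
Op 5: UPDATE d=24 (pending; pending now {d=24})
Op 6: ROLLBACK: discarded pending ['d']; in_txn=False
ROLLBACK at op 6 discards: ['d']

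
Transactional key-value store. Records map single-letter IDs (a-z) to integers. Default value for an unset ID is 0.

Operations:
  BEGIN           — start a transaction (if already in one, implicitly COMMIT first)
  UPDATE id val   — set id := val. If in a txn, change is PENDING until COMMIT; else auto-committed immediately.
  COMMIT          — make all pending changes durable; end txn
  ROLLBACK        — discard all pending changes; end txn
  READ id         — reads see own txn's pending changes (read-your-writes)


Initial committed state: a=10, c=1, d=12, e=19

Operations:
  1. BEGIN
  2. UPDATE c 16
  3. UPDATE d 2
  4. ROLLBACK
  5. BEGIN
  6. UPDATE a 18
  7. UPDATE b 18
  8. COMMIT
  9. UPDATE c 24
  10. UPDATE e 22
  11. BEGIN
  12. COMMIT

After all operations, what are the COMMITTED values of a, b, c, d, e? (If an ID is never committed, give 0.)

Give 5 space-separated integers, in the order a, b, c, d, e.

Answer: 18 18 24 12 22

Derivation:
Initial committed: {a=10, c=1, d=12, e=19}
Op 1: BEGIN: in_txn=True, pending={}
Op 2: UPDATE c=16 (pending; pending now {c=16})
Op 3: UPDATE d=2 (pending; pending now {c=16, d=2})
Op 4: ROLLBACK: discarded pending ['c', 'd']; in_txn=False
Op 5: BEGIN: in_txn=True, pending={}
Op 6: UPDATE a=18 (pending; pending now {a=18})
Op 7: UPDATE b=18 (pending; pending now {a=18, b=18})
Op 8: COMMIT: merged ['a', 'b'] into committed; committed now {a=18, b=18, c=1, d=12, e=19}
Op 9: UPDATE c=24 (auto-commit; committed c=24)
Op 10: UPDATE e=22 (auto-commit; committed e=22)
Op 11: BEGIN: in_txn=True, pending={}
Op 12: COMMIT: merged [] into committed; committed now {a=18, b=18, c=24, d=12, e=22}
Final committed: {a=18, b=18, c=24, d=12, e=22}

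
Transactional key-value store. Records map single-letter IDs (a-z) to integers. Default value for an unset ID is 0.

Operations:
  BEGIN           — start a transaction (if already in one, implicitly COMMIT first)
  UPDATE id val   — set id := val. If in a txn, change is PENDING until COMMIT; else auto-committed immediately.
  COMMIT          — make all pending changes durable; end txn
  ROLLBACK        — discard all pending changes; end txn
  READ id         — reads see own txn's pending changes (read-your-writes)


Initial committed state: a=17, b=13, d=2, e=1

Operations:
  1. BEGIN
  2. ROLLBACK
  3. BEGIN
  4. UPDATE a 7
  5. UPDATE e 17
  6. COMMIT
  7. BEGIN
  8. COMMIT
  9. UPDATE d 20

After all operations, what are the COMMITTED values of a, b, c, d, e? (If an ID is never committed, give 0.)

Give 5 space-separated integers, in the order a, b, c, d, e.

Answer: 7 13 0 20 17

Derivation:
Initial committed: {a=17, b=13, d=2, e=1}
Op 1: BEGIN: in_txn=True, pending={}
Op 2: ROLLBACK: discarded pending []; in_txn=False
Op 3: BEGIN: in_txn=True, pending={}
Op 4: UPDATE a=7 (pending; pending now {a=7})
Op 5: UPDATE e=17 (pending; pending now {a=7, e=17})
Op 6: COMMIT: merged ['a', 'e'] into committed; committed now {a=7, b=13, d=2, e=17}
Op 7: BEGIN: in_txn=True, pending={}
Op 8: COMMIT: merged [] into committed; committed now {a=7, b=13, d=2, e=17}
Op 9: UPDATE d=20 (auto-commit; committed d=20)
Final committed: {a=7, b=13, d=20, e=17}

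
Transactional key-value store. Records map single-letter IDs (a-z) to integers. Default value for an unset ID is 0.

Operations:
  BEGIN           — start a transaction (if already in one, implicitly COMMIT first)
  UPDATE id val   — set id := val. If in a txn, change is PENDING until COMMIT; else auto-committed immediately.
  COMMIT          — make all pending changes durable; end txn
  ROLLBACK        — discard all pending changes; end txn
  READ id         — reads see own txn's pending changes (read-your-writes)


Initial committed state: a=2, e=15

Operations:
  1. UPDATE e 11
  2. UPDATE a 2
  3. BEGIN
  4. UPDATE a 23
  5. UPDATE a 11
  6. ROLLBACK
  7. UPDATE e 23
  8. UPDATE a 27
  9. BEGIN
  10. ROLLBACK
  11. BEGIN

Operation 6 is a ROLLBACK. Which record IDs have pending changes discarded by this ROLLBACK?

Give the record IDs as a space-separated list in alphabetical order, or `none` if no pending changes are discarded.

Initial committed: {a=2, e=15}
Op 1: UPDATE e=11 (auto-commit; committed e=11)
Op 2: UPDATE a=2 (auto-commit; committed a=2)
Op 3: BEGIN: in_txn=True, pending={}
Op 4: UPDATE a=23 (pending; pending now {a=23})
Op 5: UPDATE a=11 (pending; pending now {a=11})
Op 6: ROLLBACK: discarded pending ['a']; in_txn=False
Op 7: UPDATE e=23 (auto-commit; committed e=23)
Op 8: UPDATE a=27 (auto-commit; committed a=27)
Op 9: BEGIN: in_txn=True, pending={}
Op 10: ROLLBACK: discarded pending []; in_txn=False
Op 11: BEGIN: in_txn=True, pending={}
ROLLBACK at op 6 discards: ['a']

Answer: a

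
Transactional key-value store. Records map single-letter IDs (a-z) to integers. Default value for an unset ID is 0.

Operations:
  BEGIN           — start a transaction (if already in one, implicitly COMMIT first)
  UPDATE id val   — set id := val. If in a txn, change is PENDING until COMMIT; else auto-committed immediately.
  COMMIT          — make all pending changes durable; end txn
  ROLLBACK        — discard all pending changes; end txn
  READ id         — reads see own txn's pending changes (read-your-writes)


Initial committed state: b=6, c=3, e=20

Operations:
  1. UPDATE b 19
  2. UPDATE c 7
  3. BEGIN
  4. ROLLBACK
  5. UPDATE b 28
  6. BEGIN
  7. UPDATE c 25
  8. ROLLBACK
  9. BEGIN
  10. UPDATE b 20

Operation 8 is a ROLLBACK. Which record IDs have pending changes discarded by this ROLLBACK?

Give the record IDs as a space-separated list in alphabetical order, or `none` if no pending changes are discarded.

Initial committed: {b=6, c=3, e=20}
Op 1: UPDATE b=19 (auto-commit; committed b=19)
Op 2: UPDATE c=7 (auto-commit; committed c=7)
Op 3: BEGIN: in_txn=True, pending={}
Op 4: ROLLBACK: discarded pending []; in_txn=False
Op 5: UPDATE b=28 (auto-commit; committed b=28)
Op 6: BEGIN: in_txn=True, pending={}
Op 7: UPDATE c=25 (pending; pending now {c=25})
Op 8: ROLLBACK: discarded pending ['c']; in_txn=False
Op 9: BEGIN: in_txn=True, pending={}
Op 10: UPDATE b=20 (pending; pending now {b=20})
ROLLBACK at op 8 discards: ['c']

Answer: c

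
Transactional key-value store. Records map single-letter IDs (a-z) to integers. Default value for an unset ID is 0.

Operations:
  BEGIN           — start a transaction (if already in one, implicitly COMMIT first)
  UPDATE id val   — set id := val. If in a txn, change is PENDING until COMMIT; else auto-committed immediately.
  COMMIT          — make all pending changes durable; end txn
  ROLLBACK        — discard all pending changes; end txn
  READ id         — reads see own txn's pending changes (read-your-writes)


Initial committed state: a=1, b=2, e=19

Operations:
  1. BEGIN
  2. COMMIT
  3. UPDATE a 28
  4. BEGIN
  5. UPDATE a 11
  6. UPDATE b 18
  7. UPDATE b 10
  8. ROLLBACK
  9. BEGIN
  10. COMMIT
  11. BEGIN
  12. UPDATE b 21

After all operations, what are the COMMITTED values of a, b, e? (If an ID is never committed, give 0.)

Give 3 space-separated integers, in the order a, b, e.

Initial committed: {a=1, b=2, e=19}
Op 1: BEGIN: in_txn=True, pending={}
Op 2: COMMIT: merged [] into committed; committed now {a=1, b=2, e=19}
Op 3: UPDATE a=28 (auto-commit; committed a=28)
Op 4: BEGIN: in_txn=True, pending={}
Op 5: UPDATE a=11 (pending; pending now {a=11})
Op 6: UPDATE b=18 (pending; pending now {a=11, b=18})
Op 7: UPDATE b=10 (pending; pending now {a=11, b=10})
Op 8: ROLLBACK: discarded pending ['a', 'b']; in_txn=False
Op 9: BEGIN: in_txn=True, pending={}
Op 10: COMMIT: merged [] into committed; committed now {a=28, b=2, e=19}
Op 11: BEGIN: in_txn=True, pending={}
Op 12: UPDATE b=21 (pending; pending now {b=21})
Final committed: {a=28, b=2, e=19}

Answer: 28 2 19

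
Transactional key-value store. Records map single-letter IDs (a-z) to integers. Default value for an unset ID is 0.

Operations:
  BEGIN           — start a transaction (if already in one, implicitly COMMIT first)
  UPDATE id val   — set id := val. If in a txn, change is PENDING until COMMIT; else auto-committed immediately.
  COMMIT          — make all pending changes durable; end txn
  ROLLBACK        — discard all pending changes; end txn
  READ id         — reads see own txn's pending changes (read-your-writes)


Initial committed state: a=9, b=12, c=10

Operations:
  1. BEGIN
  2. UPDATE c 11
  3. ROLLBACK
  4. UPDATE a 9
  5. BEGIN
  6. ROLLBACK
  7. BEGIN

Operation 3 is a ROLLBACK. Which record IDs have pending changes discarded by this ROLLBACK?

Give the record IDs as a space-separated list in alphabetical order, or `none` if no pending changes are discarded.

Answer: c

Derivation:
Initial committed: {a=9, b=12, c=10}
Op 1: BEGIN: in_txn=True, pending={}
Op 2: UPDATE c=11 (pending; pending now {c=11})
Op 3: ROLLBACK: discarded pending ['c']; in_txn=False
Op 4: UPDATE a=9 (auto-commit; committed a=9)
Op 5: BEGIN: in_txn=True, pending={}
Op 6: ROLLBACK: discarded pending []; in_txn=False
Op 7: BEGIN: in_txn=True, pending={}
ROLLBACK at op 3 discards: ['c']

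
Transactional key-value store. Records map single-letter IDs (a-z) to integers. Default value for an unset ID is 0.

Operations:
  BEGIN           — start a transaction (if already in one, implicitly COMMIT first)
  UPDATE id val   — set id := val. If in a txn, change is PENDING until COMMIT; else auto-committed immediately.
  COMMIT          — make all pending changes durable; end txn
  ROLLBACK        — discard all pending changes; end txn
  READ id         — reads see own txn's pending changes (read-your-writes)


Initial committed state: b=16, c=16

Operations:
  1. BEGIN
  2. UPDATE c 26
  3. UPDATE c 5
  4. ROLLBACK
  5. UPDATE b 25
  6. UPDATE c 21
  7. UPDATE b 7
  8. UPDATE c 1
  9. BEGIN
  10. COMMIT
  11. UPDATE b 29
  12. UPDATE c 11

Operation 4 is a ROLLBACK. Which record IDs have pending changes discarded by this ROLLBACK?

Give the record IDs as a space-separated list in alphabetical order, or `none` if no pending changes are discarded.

Initial committed: {b=16, c=16}
Op 1: BEGIN: in_txn=True, pending={}
Op 2: UPDATE c=26 (pending; pending now {c=26})
Op 3: UPDATE c=5 (pending; pending now {c=5})
Op 4: ROLLBACK: discarded pending ['c']; in_txn=False
Op 5: UPDATE b=25 (auto-commit; committed b=25)
Op 6: UPDATE c=21 (auto-commit; committed c=21)
Op 7: UPDATE b=7 (auto-commit; committed b=7)
Op 8: UPDATE c=1 (auto-commit; committed c=1)
Op 9: BEGIN: in_txn=True, pending={}
Op 10: COMMIT: merged [] into committed; committed now {b=7, c=1}
Op 11: UPDATE b=29 (auto-commit; committed b=29)
Op 12: UPDATE c=11 (auto-commit; committed c=11)
ROLLBACK at op 4 discards: ['c']

Answer: c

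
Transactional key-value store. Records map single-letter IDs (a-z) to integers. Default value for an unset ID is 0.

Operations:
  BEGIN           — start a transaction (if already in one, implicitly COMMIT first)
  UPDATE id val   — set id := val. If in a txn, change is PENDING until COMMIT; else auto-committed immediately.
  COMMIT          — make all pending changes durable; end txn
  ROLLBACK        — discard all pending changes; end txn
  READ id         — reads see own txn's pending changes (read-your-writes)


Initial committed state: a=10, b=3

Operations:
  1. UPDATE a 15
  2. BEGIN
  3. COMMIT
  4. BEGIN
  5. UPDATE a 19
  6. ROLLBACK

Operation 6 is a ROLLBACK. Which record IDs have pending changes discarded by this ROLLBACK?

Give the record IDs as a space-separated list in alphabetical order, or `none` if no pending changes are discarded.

Initial committed: {a=10, b=3}
Op 1: UPDATE a=15 (auto-commit; committed a=15)
Op 2: BEGIN: in_txn=True, pending={}
Op 3: COMMIT: merged [] into committed; committed now {a=15, b=3}
Op 4: BEGIN: in_txn=True, pending={}
Op 5: UPDATE a=19 (pending; pending now {a=19})
Op 6: ROLLBACK: discarded pending ['a']; in_txn=False
ROLLBACK at op 6 discards: ['a']

Answer: a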